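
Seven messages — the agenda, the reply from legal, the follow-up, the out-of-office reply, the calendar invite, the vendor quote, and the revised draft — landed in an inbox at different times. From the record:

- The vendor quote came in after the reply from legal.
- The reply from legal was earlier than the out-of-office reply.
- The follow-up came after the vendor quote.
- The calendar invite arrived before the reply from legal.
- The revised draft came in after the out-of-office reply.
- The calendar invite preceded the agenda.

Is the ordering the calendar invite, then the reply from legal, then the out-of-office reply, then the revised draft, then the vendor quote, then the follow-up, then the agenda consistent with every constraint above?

yes

Check each stated constraint against the proposed order — e.g. the reply from legal is ahead of the vendor quote; the calendar invite is ahead of the agenda. Every pair is in the required order; nothing is violated.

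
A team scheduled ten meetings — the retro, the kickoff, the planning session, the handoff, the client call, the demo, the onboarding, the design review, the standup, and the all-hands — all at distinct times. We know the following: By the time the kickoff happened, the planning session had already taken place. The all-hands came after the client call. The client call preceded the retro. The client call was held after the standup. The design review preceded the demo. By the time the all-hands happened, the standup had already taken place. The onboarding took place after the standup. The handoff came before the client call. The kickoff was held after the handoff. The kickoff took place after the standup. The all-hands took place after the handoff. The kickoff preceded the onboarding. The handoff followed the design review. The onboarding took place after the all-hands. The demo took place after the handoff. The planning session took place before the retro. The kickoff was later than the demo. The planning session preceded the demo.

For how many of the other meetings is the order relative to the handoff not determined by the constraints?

Forced before the handoff: the design review; forced after the handoff: the all-hands, the client call, the demo, the kickoff, the onboarding, and the retro.
That leaves the planning session and the standup with no forced order relative to the handoff — 2.

2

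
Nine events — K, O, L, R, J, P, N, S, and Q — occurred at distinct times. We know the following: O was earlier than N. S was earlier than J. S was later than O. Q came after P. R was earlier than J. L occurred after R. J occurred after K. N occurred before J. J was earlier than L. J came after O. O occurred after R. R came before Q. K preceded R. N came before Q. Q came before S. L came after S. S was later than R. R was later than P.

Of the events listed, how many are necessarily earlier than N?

4

Directly stated before N: O.
K reaches N via K → R → O → N.
P reaches N via P → R → O → N.
R reaches N via R → O → N.
No chain forces L (or any of the others) ahead of N.
That's K, O, P, and R — 4 in all.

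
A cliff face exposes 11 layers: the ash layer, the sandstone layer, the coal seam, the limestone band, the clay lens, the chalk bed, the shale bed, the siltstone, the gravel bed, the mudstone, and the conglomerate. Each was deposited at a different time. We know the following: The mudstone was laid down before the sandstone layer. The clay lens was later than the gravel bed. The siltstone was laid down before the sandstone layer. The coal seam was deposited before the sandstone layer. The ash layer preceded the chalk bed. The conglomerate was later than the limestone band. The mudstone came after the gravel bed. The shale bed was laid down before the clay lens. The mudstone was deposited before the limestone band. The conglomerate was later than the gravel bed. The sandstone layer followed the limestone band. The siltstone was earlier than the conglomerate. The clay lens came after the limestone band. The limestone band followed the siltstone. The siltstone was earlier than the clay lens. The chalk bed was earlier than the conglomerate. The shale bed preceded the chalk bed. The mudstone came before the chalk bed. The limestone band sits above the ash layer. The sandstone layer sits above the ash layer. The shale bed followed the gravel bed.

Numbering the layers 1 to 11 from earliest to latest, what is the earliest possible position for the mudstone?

The gravel bed must come before the mudstone — 1 forced predecessor.
Nothing else is forced ahead of the mudstone, so its earliest slot is position 1 + 1 = 2.

2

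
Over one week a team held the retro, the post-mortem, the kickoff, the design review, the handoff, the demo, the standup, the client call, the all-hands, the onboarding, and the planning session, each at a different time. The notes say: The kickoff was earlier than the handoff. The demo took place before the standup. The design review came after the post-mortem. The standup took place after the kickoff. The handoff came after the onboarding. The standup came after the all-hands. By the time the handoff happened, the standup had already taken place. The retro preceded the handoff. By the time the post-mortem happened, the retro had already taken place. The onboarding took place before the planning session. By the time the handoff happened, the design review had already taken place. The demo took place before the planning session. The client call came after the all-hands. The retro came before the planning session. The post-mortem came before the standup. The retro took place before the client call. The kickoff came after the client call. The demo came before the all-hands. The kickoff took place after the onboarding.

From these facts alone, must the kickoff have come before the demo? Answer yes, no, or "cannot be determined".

Tracing the constraints gives the demo → the all-hands → the client call → the kickoff, so the demo must come before the kickoff.
That means the kickoff cannot be before the demo.

no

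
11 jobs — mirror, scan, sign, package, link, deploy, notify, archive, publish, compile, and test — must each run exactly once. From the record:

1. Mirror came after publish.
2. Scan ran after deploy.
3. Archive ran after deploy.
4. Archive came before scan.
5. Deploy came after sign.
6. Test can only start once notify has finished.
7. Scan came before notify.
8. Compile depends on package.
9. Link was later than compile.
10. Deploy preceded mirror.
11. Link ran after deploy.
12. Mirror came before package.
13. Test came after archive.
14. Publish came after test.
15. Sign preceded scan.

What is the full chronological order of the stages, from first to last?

sign, deploy, archive, scan, notify, test, publish, mirror, package, compile, link

The constraints fix every adjacent pair, so only one ordering works:
sign → deploy → archive → scan → notify → test → publish → mirror → package → compile → link.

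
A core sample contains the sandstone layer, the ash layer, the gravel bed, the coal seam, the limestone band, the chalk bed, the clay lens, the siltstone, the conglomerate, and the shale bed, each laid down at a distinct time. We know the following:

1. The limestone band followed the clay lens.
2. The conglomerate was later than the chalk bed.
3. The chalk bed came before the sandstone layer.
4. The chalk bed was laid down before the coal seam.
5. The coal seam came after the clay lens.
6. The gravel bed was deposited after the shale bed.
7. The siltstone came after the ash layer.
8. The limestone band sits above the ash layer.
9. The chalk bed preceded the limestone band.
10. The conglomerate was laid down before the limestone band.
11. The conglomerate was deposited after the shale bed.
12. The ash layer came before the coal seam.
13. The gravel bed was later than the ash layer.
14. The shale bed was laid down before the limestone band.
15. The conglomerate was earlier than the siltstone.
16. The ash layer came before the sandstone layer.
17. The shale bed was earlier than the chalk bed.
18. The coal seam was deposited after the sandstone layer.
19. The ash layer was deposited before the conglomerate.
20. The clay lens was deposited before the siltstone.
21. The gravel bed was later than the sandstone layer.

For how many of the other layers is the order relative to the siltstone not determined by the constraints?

4

Forced before the siltstone: the ash layer, the chalk bed, the clay lens, the conglomerate, and the shale bed.
That leaves the coal seam, the gravel bed, the limestone band, and the sandstone layer with no forced order relative to the siltstone — 4.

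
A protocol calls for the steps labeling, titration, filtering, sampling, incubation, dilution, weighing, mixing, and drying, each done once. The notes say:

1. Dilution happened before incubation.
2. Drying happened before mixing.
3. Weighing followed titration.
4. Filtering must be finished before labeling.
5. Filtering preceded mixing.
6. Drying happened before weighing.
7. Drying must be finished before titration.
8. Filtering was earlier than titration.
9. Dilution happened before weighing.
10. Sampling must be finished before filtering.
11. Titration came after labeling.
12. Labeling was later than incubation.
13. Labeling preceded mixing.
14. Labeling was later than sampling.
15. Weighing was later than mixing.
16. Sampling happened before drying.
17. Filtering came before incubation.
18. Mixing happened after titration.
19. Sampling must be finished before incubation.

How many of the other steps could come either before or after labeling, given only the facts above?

Forced before labeling: dilution, filtering, incubation, and sampling; forced after labeling: mixing, titration, and weighing.
That leaves drying with no forced order relative to labeling — 1.

1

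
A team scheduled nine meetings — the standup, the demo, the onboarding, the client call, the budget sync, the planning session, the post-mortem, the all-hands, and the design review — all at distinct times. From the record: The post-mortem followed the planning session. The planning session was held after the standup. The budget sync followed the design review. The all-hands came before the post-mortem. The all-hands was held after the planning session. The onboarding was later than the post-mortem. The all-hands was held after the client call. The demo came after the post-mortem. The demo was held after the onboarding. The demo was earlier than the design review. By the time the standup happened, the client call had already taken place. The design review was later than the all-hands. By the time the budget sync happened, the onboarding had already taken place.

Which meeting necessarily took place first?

The client call has a chain of constraints placing it before every other meeting, so the client call must be first.

the client call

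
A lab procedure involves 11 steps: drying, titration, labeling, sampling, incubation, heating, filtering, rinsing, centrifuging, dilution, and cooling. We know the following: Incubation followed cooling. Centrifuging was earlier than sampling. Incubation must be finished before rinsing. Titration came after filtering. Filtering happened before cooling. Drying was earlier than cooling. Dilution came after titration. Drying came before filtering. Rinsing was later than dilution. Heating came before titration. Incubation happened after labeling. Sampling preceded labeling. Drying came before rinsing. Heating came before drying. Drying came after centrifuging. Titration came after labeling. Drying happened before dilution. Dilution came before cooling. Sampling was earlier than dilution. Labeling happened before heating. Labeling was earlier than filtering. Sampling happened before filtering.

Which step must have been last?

rinsing

Every other step has a chain of constraints placing it before rinsing, so rinsing is last.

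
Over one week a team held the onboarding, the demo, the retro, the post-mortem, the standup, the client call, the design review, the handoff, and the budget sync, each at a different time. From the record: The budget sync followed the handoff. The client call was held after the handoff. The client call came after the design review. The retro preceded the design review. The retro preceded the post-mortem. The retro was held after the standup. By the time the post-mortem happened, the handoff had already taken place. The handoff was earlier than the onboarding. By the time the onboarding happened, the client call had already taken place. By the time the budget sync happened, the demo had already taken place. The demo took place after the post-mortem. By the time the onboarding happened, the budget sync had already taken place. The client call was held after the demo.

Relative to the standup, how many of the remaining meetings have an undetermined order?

1

Forced after the standup: the budget sync, the client call, the demo, the design review, the onboarding, the post-mortem, and the retro.
That leaves the handoff with no forced order relative to the standup — 1.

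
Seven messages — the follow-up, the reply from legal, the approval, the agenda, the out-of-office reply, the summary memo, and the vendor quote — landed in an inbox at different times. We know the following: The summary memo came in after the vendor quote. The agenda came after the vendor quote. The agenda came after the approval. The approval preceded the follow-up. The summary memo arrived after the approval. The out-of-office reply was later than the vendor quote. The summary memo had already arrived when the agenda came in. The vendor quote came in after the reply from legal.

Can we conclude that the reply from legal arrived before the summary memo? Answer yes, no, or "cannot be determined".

yes

Chain the constraints: the reply from legal → the vendor quote → the summary memo. Each link is directly stated, so the reply from legal comes before the summary memo.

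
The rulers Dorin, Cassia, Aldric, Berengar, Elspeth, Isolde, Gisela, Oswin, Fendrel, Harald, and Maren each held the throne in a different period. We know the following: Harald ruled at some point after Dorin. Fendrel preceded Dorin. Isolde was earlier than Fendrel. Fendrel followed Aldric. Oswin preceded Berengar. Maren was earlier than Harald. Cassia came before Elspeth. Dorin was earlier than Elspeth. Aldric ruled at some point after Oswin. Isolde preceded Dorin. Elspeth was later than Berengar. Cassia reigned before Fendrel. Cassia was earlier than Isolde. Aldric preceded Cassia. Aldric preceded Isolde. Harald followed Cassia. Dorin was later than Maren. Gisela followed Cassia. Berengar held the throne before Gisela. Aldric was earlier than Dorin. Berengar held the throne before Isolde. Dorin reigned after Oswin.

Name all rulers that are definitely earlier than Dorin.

Directly stated before Dorin: Aldric, Fendrel, Isolde, Maren, and Oswin.
Berengar reaches Dorin via Berengar → Isolde → Dorin.
Cassia reaches Dorin via Cassia → Isolde → Dorin.

Aldric, Berengar, Cassia, Fendrel, Isolde, Maren, Oswin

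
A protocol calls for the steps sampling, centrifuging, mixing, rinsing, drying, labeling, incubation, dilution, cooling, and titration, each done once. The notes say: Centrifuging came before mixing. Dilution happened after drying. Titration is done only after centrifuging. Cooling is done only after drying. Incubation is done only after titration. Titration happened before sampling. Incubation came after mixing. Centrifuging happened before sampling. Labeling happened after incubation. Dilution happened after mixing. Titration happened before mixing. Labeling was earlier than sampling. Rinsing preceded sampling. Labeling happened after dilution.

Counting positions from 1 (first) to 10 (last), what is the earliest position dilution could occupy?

Centrifuging, drying, mixing, and titration must all come before dilution — 4 forced predecessors.
Nothing else is forced ahead of dilution, so its earliest slot is position 4 + 1 = 5.

5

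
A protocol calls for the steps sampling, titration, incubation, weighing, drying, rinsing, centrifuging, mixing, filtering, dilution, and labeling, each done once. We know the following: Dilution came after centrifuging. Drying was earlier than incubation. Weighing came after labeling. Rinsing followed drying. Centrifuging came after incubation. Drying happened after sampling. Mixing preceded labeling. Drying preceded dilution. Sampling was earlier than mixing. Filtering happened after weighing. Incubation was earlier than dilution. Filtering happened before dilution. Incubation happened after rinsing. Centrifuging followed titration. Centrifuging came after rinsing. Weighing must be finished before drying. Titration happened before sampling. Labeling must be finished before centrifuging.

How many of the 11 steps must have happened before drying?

5

Directly stated before drying: sampling and weighing.
Labeling reaches drying via labeling → weighing → drying.
Mixing reaches drying via mixing → labeling → weighing → drying.
Titration reaches drying via titration → sampling → drying.
No chain forces filtering (or any of the others) ahead of drying.
That's labeling, mixing, sampling, titration, and weighing — 5 in all.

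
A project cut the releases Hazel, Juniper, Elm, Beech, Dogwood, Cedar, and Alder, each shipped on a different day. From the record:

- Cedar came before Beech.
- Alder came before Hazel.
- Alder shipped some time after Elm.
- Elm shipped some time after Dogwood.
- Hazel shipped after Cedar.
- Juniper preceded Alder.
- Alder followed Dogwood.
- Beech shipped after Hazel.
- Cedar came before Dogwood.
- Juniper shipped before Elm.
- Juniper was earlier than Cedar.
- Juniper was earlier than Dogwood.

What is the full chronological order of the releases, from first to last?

Juniper, Cedar, Dogwood, Elm, Alder, Hazel, Beech

The constraints fix every adjacent pair, so only one ordering works:
Juniper → Cedar → Dogwood → Elm → Alder → Hazel → Beech.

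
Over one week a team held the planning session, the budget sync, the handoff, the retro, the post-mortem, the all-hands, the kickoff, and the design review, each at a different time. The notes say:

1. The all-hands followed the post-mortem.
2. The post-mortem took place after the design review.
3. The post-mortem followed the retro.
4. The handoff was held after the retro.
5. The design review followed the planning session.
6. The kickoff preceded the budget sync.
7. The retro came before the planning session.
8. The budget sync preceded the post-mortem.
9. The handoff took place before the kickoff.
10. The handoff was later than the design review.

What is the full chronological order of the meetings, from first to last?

The constraints fix every adjacent pair, so only one ordering works:
the retro → the planning session → the design review → the handoff → the kickoff → the budget sync → the post-mortem → the all-hands.

the retro, the planning session, the design review, the handoff, the kickoff, the budget sync, the post-mortem, the all-hands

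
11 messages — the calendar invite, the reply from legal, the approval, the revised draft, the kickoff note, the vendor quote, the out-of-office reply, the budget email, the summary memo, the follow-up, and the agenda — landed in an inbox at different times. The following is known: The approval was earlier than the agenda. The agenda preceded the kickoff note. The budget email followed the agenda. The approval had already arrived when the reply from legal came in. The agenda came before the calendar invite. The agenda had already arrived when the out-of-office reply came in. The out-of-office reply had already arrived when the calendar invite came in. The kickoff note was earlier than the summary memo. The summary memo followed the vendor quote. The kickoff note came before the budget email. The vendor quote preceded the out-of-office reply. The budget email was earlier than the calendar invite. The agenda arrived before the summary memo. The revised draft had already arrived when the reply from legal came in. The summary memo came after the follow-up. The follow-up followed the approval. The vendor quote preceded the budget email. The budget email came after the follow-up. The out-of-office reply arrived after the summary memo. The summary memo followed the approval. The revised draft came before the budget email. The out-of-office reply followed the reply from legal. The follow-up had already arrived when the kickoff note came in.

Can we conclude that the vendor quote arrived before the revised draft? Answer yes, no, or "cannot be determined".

cannot be determined

No chain of stated constraints runs from the vendor quote to the revised draft, and none runs from the revised draft to the vendor quote either.
So the relative order of the vendor quote and the revised draft is not fixed by the given facts.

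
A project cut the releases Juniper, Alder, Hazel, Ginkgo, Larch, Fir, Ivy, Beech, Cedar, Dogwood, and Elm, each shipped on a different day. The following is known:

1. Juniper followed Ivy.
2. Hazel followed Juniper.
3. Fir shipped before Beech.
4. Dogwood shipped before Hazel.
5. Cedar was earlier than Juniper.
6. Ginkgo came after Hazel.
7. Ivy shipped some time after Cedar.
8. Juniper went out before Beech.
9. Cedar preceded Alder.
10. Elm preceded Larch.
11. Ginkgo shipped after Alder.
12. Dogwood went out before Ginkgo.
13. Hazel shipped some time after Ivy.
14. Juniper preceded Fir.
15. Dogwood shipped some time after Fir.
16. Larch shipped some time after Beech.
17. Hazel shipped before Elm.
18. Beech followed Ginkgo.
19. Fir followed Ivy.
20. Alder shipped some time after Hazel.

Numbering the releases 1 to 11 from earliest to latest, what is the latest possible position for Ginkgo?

Ginkgo must come before Beech and Larch — 2 releases forced after it.
Everything else can be placed before Ginkgo in some valid order, so Ginkgo can sit as late as position 11 − 2 = 9.

9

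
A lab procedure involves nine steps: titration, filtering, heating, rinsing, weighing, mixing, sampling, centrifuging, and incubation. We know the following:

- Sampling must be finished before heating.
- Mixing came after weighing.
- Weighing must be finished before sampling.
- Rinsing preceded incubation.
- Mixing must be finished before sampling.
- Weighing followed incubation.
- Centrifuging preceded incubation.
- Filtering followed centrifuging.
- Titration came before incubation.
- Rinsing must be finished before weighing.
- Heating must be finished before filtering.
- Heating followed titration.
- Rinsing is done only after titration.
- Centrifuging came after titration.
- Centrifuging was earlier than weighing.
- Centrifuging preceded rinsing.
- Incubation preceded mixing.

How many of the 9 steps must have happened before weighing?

4

Directly stated before weighing: centrifuging, incubation, and rinsing.
Titration reaches weighing via titration → incubation → weighing.
No chain forces mixing (or any of the others) ahead of weighing.
That's centrifuging, incubation, rinsing, and titration — 4 in all.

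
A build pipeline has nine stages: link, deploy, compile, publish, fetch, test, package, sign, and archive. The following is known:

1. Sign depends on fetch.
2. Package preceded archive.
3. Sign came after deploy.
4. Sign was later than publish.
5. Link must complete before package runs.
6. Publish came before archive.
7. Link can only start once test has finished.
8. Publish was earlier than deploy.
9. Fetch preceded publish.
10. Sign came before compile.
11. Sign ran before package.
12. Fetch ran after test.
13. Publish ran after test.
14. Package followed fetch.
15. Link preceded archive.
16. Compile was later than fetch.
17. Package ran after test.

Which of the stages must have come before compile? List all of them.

deploy, fetch, publish, sign, test

Directly stated before compile: fetch and sign.
Deploy reaches compile via deploy → sign → compile.
Publish reaches compile via publish → sign → compile.
Test reaches compile via test → fetch → compile.
No chain forces package (or any of the others) ahead of compile.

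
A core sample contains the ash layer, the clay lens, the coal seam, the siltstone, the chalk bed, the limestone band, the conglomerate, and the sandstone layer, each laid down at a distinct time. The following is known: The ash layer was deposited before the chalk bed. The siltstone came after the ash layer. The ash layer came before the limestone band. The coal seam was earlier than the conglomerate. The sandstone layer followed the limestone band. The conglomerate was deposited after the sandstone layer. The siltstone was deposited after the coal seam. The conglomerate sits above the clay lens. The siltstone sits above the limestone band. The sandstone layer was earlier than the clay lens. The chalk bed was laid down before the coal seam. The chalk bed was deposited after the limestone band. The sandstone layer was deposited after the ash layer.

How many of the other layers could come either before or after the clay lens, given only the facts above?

3

Forced before the clay lens: the ash layer, the limestone band, and the sandstone layer; forced after the clay lens: the conglomerate.
That leaves the chalk bed, the coal seam, and the siltstone with no forced order relative to the clay lens — 3.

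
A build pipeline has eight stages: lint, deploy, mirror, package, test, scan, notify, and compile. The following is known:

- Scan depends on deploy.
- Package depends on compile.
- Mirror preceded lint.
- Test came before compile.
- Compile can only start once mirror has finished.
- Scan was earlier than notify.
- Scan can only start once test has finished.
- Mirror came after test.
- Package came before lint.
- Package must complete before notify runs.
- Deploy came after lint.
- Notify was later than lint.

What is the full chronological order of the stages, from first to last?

test, mirror, compile, package, lint, deploy, scan, notify

The constraints fix every adjacent pair, so only one ordering works:
test → mirror → compile → package → lint → deploy → scan → notify.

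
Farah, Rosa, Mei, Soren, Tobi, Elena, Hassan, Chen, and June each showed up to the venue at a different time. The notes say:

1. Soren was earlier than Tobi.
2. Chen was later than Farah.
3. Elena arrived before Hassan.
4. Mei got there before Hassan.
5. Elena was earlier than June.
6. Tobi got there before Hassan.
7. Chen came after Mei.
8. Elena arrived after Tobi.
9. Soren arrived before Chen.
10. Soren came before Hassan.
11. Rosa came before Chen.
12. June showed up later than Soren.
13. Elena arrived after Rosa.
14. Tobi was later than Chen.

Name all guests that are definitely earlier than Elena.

Chen, Farah, Mei, Rosa, Soren, Tobi

Directly stated before Elena: Rosa and Tobi.
Chen reaches Elena via Chen → Tobi → Elena.
Farah reaches Elena via Farah → Chen → Tobi → Elena.
Mei reaches Elena via Mei → Chen → Tobi → Elena.
Likewise Soren reaches Elena by chaining the stated constraints.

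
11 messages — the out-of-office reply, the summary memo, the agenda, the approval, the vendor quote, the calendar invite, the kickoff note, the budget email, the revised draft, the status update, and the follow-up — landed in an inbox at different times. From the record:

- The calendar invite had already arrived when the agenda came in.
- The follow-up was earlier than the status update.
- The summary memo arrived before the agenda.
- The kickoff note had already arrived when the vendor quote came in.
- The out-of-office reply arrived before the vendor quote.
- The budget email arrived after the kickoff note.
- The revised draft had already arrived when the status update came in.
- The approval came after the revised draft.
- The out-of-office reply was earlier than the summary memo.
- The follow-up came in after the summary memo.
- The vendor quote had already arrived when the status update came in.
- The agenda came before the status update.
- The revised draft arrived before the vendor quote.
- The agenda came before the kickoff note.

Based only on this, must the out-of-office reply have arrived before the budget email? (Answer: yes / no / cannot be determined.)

Chain the constraints: the out-of-office reply → the summary memo → the agenda → the kickoff note → the budget email. Each link is directly stated, so the out-of-office reply comes before the budget email.

yes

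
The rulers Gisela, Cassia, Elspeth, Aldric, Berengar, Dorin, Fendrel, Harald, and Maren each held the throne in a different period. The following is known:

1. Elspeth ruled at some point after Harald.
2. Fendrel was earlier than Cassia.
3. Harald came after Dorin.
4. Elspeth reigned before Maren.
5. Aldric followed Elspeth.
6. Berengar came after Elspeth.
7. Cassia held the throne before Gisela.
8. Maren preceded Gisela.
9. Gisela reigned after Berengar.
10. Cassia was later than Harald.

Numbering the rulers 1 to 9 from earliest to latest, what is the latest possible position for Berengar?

Berengar must come before Gisela — 1 ruler forced after them.
Everything else can be placed before Berengar in some valid order, so Berengar can sit as late as position 9 − 1 = 8.

8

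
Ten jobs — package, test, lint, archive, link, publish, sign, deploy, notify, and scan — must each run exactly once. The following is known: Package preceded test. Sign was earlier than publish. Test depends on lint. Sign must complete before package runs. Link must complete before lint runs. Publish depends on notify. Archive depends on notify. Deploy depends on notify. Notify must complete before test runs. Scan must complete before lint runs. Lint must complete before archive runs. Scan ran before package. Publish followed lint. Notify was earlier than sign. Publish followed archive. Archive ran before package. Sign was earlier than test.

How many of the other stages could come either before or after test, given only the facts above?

Forced before test: archive, link, lint, notify, package, scan, and sign.
That leaves deploy and publish with no forced order relative to test — 2.

2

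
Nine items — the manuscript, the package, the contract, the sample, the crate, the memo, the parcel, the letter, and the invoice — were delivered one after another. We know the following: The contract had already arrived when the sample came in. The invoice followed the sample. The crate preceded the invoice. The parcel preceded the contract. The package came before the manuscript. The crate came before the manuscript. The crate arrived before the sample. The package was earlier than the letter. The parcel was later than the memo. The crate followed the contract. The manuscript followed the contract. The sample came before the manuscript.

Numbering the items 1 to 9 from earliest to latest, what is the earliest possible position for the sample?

5

The contract, the crate, the memo, and the parcel must all come before the sample — 4 forced predecessors.
Nothing else is forced ahead of the sample, so its earliest slot is position 4 + 1 = 5.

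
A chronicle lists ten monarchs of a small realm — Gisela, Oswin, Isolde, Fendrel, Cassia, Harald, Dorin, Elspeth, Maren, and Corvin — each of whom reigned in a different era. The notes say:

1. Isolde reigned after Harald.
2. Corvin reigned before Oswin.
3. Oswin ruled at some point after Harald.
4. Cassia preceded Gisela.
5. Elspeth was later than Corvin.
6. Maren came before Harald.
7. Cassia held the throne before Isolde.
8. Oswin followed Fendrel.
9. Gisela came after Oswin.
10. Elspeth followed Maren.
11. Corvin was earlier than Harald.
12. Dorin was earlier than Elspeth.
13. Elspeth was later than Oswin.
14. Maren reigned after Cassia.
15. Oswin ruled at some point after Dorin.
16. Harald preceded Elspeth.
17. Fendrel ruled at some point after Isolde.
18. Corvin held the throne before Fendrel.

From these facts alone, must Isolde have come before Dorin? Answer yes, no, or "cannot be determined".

No chain of stated constraints runs from Isolde to Dorin, and none runs from Dorin to Isolde either.
So the relative order of Isolde and Dorin is not fixed by the given facts.

cannot be determined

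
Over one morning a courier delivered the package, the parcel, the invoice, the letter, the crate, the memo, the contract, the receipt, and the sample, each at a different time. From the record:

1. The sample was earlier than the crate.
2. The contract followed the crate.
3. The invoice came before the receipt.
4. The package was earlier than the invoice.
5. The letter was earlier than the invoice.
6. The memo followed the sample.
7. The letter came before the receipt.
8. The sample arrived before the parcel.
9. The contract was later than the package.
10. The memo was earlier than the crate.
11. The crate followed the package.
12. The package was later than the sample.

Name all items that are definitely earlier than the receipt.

Directly stated before the receipt: the invoice and the letter.
The package reaches the receipt via the package → the invoice → the receipt.
The sample reaches the receipt via the sample → the package → the invoice → the receipt.

the invoice, the letter, the package, the sample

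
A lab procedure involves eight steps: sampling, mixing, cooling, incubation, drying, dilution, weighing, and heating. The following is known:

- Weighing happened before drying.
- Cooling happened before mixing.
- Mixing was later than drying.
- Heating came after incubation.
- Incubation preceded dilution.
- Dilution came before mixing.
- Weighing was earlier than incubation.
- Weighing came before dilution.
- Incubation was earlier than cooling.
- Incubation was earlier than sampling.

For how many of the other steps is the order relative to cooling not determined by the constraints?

4

Forced before cooling: incubation and weighing; forced after cooling: mixing.
That leaves dilution, drying, heating, and sampling with no forced order relative to cooling — 4.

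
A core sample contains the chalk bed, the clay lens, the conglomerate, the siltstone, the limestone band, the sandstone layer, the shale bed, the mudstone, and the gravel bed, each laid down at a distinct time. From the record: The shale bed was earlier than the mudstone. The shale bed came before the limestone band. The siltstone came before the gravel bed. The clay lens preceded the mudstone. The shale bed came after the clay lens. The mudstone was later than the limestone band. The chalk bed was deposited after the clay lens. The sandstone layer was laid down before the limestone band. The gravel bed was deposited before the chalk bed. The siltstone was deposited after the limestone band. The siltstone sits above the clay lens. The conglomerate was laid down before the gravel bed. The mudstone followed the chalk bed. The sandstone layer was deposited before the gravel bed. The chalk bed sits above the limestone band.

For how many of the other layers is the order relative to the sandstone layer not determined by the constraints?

Forced after the sandstone layer: the chalk bed, the gravel bed, the limestone band, the mudstone, and the siltstone.
That leaves the clay lens, the conglomerate, and the shale bed with no forced order relative to the sandstone layer — 3.

3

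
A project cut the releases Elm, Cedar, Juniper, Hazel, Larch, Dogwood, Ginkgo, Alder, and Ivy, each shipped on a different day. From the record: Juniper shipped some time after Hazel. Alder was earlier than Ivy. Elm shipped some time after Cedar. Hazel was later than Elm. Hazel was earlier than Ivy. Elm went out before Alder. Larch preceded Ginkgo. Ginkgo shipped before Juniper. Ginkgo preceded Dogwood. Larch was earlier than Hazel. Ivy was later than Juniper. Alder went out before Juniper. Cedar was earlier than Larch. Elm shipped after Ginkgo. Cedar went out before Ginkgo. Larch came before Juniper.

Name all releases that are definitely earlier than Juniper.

Directly stated before Juniper: Alder, Ginkgo, Hazel, and Larch.
Cedar reaches Juniper via Cedar → Larch → Juniper.
Elm reaches Juniper via Elm → Alder → Juniper.
No chain forces Ivy (or any of the others) ahead of Juniper.

Alder, Cedar, Elm, Ginkgo, Hazel, Larch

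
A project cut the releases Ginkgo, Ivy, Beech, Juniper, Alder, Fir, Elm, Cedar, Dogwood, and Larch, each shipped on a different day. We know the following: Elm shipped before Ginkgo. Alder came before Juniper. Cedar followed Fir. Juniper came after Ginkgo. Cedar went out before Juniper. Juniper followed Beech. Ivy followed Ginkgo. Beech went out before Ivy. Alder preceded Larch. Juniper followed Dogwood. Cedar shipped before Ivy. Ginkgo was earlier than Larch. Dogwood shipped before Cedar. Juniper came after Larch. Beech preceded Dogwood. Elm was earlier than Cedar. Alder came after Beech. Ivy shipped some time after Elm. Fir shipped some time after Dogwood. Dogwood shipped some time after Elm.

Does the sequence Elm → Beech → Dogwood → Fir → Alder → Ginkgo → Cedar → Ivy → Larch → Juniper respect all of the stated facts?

yes

Check each stated constraint against the proposed order — e.g. Dogwood is ahead of Juniper; Beech is ahead of Juniper. Every pair is in the required order; nothing is violated.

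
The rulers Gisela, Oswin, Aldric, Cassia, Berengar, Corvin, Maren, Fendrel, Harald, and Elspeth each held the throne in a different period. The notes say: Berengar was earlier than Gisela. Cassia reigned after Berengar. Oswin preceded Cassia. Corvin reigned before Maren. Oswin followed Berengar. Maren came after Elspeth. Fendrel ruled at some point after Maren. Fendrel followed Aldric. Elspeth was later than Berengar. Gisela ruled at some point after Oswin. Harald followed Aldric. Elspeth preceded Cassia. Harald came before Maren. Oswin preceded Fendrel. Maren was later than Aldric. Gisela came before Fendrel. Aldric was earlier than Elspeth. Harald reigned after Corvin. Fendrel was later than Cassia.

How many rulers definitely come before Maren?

5

Directly stated before Maren: Aldric, Corvin, Elspeth, and Harald.
Berengar reaches Maren via Berengar → Elspeth → Maren.
No chain forces Fendrel (or any of the others) ahead of Maren.
That's Aldric, Berengar, Corvin, Elspeth, and Harald — 5 in all.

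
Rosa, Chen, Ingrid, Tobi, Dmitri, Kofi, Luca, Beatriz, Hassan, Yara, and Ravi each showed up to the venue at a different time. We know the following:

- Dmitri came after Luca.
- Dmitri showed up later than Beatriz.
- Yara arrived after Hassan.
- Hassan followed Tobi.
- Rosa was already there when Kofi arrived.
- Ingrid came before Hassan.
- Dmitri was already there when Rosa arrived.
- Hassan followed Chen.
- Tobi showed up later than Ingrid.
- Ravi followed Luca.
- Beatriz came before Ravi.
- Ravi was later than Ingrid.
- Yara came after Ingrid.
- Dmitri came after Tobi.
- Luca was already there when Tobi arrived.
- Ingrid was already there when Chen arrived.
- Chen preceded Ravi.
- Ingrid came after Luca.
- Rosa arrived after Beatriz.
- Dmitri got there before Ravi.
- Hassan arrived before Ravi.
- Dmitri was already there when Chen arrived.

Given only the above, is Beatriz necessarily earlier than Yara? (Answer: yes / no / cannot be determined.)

Chain the constraints: Beatriz → Dmitri → Chen → Hassan → Yara. Each link is directly stated, so Beatriz comes before Yara.

yes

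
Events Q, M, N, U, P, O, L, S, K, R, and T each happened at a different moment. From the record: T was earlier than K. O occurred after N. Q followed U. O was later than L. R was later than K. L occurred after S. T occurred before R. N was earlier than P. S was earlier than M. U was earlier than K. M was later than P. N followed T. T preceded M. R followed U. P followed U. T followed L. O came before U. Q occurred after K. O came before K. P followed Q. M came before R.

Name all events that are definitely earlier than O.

Directly stated before O: L and N.
S reaches O via S → L → O.
T reaches O via T → N → O.

L, N, S, T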